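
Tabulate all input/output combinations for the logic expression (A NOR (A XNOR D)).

A | D | Output
--------------
0 | 0 | 0
0 | 1 | 1
1 | 0 | 0
1 | 1 | 0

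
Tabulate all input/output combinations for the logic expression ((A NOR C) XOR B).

A | C | B | Output
------------------
0 | 0 | 0 | 1
0 | 0 | 1 | 0
0 | 1 | 0 | 0
0 | 1 | 1 | 1
1 | 0 | 0 | 0
1 | 0 | 1 | 1
1 | 1 | 0 | 0
1 | 1 | 1 | 1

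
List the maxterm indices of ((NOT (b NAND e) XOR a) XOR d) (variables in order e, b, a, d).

ΠM(0, 3, 4, 7, 8, 11, 13, 14) = (e OR b OR a OR d) AND (e OR b OR NOT a OR NOT d) AND (e OR NOT b OR a OR d) AND (e OR NOT b OR NOT a OR NOT d) AND (NOT e OR b OR a OR d) AND (NOT e OR b OR NOT a OR NOT d) AND (NOT e OR NOT b OR a OR NOT d) AND (NOT e OR NOT b OR NOT a OR d)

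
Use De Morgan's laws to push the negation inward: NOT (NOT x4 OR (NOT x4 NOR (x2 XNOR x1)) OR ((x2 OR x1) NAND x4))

x4 AND NOT (NOT x4 NOR (x2 XNOR x1)) AND NOT ((x2 OR x1) NAND x4)
De Morgan's: NOT(OR of terms) = AND of negations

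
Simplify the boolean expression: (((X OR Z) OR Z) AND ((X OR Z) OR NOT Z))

By distribution ((E OR v) AND (E OR NOT v) = E):
= (X OR Z)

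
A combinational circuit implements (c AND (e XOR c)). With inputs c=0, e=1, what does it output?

Substituting: (0 AND (1 XOR 0))
= 0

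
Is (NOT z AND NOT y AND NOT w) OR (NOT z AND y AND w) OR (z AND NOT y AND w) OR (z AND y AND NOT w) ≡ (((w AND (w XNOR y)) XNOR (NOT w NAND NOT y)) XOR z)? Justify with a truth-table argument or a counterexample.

Yes, they are equivalent — the two output columns agree on all 8 assignments:
z | y | w | Expression 1 | Expression 2
---------------------------------------
0 | 0 | 0 | 1 | 1
0 | 0 | 1 | 0 | 0
0 | 1 | 0 | 0 | 0
0 | 1 | 1 | 1 | 1
1 | 0 | 0 | 0 | 0
1 | 0 | 1 | 1 | 1
1 | 1 | 0 | 1 | 1
1 | 1 | 1 | 0 | 0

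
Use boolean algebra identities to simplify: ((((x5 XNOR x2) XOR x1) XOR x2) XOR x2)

By XOR self-cancellation ((E XOR v) XOR v = E):
= ((x5 XNOR x2) XOR x1)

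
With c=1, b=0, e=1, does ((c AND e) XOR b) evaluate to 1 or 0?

Substituting: ((1 AND 1) XOR 0)
= 1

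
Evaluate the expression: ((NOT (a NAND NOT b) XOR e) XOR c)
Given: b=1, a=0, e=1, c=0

Substituting: ((NOT (0 NAND NOT 1) XOR 1) XOR 0)
= 1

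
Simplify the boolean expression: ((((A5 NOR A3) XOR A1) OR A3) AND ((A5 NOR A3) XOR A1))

By absorption (E AND (E OR v) = E):
= ((A5 NOR A3) XOR A1)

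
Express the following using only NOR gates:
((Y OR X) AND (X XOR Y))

((((Y NOR X) NOR (Y NOR X)) NOR ((Y NOR X) NOR (Y NOR X))) NOR (((((X NOR Y) NOR (X NOR Y)) NOR ((X NOR Y) NOR (X NOR Y))) NOR ((((X NOR X) NOR (Y NOR Y)) NOR ((X NOR X) NOR (Y NOR Y))) NOR (((X NOR X) NOR (Y NOR Y)) NOR ((X NOR X) NOR (Y NOR Y))))) NOR ((((X NOR Y) NOR (X NOR Y)) NOR ((X NOR Y) NOR (X NOR Y))) NOR ((((X NOR X) NOR (Y NOR Y)) NOR ((X NOR X) NOR (Y NOR Y))) NOR (((X NOR X) NOR (Y NOR Y)) NOR ((X NOR X) NOR (Y NOR Y)))))))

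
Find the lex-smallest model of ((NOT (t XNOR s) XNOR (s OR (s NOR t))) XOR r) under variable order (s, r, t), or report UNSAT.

s=0, r=1, t=0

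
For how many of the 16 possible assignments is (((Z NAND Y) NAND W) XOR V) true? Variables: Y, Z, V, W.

Satisfying assignments: (0,0,0,0), (0,0,1,1), (0,1,0,0), (0,1,1,1), (1,0,0,0), (1,0,1,1), (1,1,0,0), (1,1,0,1)
Count: 8 out of 16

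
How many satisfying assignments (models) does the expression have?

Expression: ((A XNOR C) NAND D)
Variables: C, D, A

Satisfying assignments: (0,0,0), (0,0,1), (0,1,1), (1,0,0), (1,0,1), (1,1,0)
Count: 6 out of 8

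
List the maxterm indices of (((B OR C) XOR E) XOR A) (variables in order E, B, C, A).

ΠM(0, 3, 5, 7, 9, 10, 12, 14) = (E OR B OR C OR A) AND (E OR B OR NOT C OR NOT A) AND (E OR NOT B OR C OR NOT A) AND (E OR NOT B OR NOT C OR NOT A) AND (NOT E OR B OR C OR NOT A) AND (NOT E OR B OR NOT C OR A) AND (NOT E OR NOT B OR C OR A) AND (NOT E OR NOT B OR NOT C OR A)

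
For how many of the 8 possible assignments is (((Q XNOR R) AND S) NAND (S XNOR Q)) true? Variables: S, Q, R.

Satisfying assignments: (0,0,0), (0,0,1), (0,1,0), (0,1,1), (1,0,0), (1,0,1), (1,1,0)
Count: 7 out of 8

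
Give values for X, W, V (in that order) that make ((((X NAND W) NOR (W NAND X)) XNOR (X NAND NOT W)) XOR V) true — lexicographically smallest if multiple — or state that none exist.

X=0, W=0, V=1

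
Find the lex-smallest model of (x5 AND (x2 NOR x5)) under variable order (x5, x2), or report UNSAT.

UNSATISFIABLE - no assignment makes this expression true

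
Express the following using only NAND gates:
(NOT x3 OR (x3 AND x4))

(((x3 NAND x3) NAND (x3 NAND x3)) NAND (((x3 NAND x4) NAND (x3 NAND x4)) NAND ((x3 NAND x4) NAND (x3 NAND x4))))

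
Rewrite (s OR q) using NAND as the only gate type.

((s NAND s) NAND (q NAND q))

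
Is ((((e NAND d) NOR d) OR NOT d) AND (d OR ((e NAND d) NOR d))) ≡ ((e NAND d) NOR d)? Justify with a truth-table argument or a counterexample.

Yes, they are equivalent — the two output columns agree on all 4 assignments:
d | e | Expression 1 | Expression 2
-----------------------------------
0 | 0 | 0 | 0
0 | 1 | 0 | 0
1 | 0 | 0 | 0
1 | 1 | 0 | 0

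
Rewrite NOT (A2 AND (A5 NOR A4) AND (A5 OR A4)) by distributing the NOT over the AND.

NOT A2 OR NOT (A5 NOR A4) OR NOT (A5 OR A4)
De Morgan's: NOT(AND of terms) = OR of negations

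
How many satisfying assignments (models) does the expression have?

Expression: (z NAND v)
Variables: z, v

Satisfying assignments: (0,0), (0,1), (1,0)
Count: 3 out of 4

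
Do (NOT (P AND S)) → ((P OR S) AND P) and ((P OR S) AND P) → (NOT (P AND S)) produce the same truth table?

No, Converse is not equivalent to original (counterexample: S=0, P=0)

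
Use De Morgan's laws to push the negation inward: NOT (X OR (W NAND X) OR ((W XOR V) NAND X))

NOT X AND NOT (W NAND X) AND NOT ((W XOR V) NAND X)
De Morgan's: NOT(OR of terms) = AND of negations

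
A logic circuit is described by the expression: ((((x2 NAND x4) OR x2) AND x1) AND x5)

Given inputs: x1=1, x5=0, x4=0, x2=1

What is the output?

Substituting: ((((1 NAND 0) OR 1) AND 1) AND 0)
= 0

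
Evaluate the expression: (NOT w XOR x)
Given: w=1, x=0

Substituting: (NOT 1 XOR 0)
= 0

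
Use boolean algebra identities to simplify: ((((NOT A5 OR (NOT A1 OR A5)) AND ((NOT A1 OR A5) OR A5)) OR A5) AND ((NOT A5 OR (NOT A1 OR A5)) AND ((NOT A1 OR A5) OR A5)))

By absorption (E AND (E OR v) = E) then distribution ((E OR v) AND (E OR NOT v) = E):
= (NOT A1 OR A5)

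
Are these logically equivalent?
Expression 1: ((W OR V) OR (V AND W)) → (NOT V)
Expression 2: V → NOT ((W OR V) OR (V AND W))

Yes, Contrapositive is always equivalent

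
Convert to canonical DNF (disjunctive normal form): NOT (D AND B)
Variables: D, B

(NOT D AND NOT B) OR (NOT D AND B) OR (D AND NOT B)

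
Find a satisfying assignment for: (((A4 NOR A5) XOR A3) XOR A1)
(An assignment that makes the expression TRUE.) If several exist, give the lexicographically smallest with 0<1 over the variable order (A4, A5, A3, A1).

A4=0, A5=0, A3=0, A1=0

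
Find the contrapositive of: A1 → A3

Contrapositive: NOT A3 → NOT A1
Note: A statement and its contrapositive are logically equivalent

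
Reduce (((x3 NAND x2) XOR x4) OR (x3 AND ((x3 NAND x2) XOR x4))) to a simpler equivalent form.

By absorption (E OR (E AND v) = E):
= ((x3 NAND x2) XOR x4)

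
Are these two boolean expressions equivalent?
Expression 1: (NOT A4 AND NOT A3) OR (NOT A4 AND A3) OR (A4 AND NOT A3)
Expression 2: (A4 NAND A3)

Yes, they are equivalent — the two output columns agree on all 4 assignments:
A4 | A3 | Expression 1 | Expression 2
-------------------------------------
0 | 0 | 1 | 1
0 | 1 | 1 | 1
1 | 0 | 1 | 1
1 | 1 | 0 | 0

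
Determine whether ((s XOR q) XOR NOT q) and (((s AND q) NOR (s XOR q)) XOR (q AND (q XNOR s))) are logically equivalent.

No. Counterexample: with s=0, q=1, Expression 1 = 1 but Expression 2 = 0.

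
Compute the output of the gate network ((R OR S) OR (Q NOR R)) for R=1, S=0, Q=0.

Substituting: ((1 OR 0) OR (0 NOR 1))
= 1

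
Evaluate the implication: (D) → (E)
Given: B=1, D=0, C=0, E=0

Antecedent (D) = 0; consequent (E) = 0.
0 → 0 = 1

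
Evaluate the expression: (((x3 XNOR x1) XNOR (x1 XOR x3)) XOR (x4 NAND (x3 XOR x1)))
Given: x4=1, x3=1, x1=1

Substituting: (((1 XNOR 1) XNOR (1 XOR 1)) XOR (1 NAND (1 XOR 1)))
= 1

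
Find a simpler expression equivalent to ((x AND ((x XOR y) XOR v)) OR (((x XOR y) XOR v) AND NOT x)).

By distribution ((E AND v) OR (E AND NOT v) = E):
= ((x XOR y) XOR v)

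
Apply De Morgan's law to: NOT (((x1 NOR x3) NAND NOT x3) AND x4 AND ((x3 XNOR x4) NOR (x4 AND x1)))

NOT ((x1 NOR x3) NAND NOT x3) OR NOT x4 OR NOT ((x3 XNOR x4) NOR (x4 AND x1))
De Morgan's: NOT(AND of terms) = OR of negations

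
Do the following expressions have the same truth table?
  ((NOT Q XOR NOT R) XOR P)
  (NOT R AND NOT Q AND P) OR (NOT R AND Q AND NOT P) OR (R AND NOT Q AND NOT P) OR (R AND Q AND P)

Yes, they are equivalent — the two output columns agree on all 8 assignments:
R | Q | P | Expression 1 | Expression 2
---------------------------------------
0 | 0 | 0 | 0 | 0
0 | 0 | 1 | 1 | 1
0 | 1 | 0 | 1 | 1
0 | 1 | 1 | 0 | 0
1 | 0 | 0 | 1 | 1
1 | 0 | 1 | 0 | 0
1 | 1 | 0 | 0 | 0
1 | 1 | 1 | 1 | 1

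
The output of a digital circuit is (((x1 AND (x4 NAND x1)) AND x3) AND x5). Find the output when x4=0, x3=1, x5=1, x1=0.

Substituting: (((0 AND (0 NAND 0)) AND 1) AND 1)
= 0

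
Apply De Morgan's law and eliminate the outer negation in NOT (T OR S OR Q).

NOT T AND NOT S AND NOT Q
De Morgan's: NOT(OR of terms) = AND of negations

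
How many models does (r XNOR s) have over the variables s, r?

Satisfying assignments: (0,0), (1,1)
Count: 2 out of 4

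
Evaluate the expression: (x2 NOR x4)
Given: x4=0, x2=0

Substituting: (0 NOR 0)
= 1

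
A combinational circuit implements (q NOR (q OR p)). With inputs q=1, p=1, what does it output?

Substituting: (1 NOR (1 OR 1))
= 0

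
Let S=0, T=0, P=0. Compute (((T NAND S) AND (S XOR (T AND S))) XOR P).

Substituting: (((0 NAND 0) AND (0 XOR (0 AND 0))) XOR 0)
= 0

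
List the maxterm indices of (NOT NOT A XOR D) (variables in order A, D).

ΠM(0, 3) = (A OR D) AND (NOT A OR NOT D)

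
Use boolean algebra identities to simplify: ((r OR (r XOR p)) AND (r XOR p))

By absorption (E AND (E OR v) = E):
= (r XOR p)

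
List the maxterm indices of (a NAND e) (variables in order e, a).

ΠM(3) = (NOT e OR NOT a)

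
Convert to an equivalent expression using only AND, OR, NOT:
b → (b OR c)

NOT b OR (b OR c)
(Implication elimination: A → B = NOT A OR B)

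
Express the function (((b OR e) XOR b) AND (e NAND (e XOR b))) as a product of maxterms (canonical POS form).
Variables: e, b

ΠM(0, 1, 2, 3) = (e OR b) AND (e OR NOT b) AND (NOT e OR b) AND (NOT e OR NOT b)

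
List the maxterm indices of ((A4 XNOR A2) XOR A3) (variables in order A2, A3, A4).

ΠM(1, 2, 4, 7) = (A2 OR A3 OR NOT A4) AND (A2 OR NOT A3 OR A4) AND (NOT A2 OR A3 OR A4) AND (NOT A2 OR NOT A3 OR NOT A4)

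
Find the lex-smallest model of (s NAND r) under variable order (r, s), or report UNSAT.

r=0, s=0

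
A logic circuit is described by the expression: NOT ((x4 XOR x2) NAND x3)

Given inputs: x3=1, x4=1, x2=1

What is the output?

Substituting: NOT ((1 XOR 1) NAND 1)
= 0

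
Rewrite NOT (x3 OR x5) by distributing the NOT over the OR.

NOT x3 AND NOT x5
De Morgan's: NOT(OR of terms) = AND of negations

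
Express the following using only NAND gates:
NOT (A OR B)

(((A NAND A) NAND (B NAND B)) NAND ((A NAND A) NAND (B NAND B)))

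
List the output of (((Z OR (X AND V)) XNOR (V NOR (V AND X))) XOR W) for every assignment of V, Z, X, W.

V | Z | X | W | Output
----------------------
0 | 0 | 0 | 0 | 0
0 | 0 | 0 | 1 | 1
0 | 0 | 1 | 0 | 0
0 | 0 | 1 | 1 | 1
0 | 1 | 0 | 0 | 1
0 | 1 | 0 | 1 | 0
0 | 1 | 1 | 0 | 1
0 | 1 | 1 | 1 | 0
1 | 0 | 0 | 0 | 1
1 | 0 | 0 | 1 | 0
1 | 0 | 1 | 0 | 0
1 | 0 | 1 | 1 | 1
1 | 1 | 0 | 0 | 0
1 | 1 | 0 | 1 | 1
1 | 1 | 1 | 0 | 0
1 | 1 | 1 | 1 | 1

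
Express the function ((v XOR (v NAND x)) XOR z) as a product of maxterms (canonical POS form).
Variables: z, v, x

ΠM(2, 4, 5, 7) = (z OR NOT v OR x) AND (NOT z OR v OR x) AND (NOT z OR v OR NOT x) AND (NOT z OR NOT v OR NOT x)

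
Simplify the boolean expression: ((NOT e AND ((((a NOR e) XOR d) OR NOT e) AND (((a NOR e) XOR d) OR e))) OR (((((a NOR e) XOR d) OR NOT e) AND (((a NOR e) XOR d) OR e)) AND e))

By distribution ((E AND v) OR (E AND NOT v) = E) then distribution ((E OR v) AND (E OR NOT v) = E):
= ((a NOR e) XOR d)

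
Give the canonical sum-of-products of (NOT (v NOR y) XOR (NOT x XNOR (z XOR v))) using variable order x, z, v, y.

Σm(1, 4, 6, 7, 8, 10, 11, 13) = (NOT x AND NOT z AND NOT v AND y) OR (NOT x AND z AND NOT v AND NOT y) OR (NOT x AND z AND v AND NOT y) OR (NOT x AND z AND v AND y) OR (x AND NOT z AND NOT v AND NOT y) OR (x AND NOT z AND v AND NOT y) OR (x AND NOT z AND v AND y) OR (x AND z AND NOT v AND y)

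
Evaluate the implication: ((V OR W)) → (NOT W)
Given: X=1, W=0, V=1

Antecedent ((V OR W)) = 1; consequent (NOT W) = 1.
1 → 1 = 1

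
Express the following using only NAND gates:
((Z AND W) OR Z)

((((Z NAND W) NAND (Z NAND W)) NAND ((Z NAND W) NAND (Z NAND W))) NAND (Z NAND Z))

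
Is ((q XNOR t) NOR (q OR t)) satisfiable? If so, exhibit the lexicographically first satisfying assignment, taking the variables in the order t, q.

UNSATISFIABLE - no assignment makes this expression true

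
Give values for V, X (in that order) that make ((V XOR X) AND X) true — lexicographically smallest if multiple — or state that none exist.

V=0, X=1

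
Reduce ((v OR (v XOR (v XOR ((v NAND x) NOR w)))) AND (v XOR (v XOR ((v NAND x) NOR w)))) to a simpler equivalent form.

By absorption (E AND (E OR v) = E) then XOR self-cancellation ((E XOR v) XOR v = E):
= ((v NAND x) NOR w)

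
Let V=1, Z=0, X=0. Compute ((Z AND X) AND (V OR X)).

Substituting: ((0 AND 0) AND (1 OR 0))
= 0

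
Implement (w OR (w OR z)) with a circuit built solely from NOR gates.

((w NOR ((w NOR z) NOR (w NOR z))) NOR (w NOR ((w NOR z) NOR (w NOR z))))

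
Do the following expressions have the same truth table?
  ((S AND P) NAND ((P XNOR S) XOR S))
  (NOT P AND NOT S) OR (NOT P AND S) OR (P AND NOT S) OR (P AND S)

Yes, they are equivalent — the two output columns agree on all 4 assignments:
P | S | Expression 1 | Expression 2
-----------------------------------
0 | 0 | 1 | 1
0 | 1 | 1 | 1
1 | 0 | 1 | 1
1 | 1 | 1 | 1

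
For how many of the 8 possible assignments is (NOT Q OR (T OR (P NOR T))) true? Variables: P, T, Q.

Satisfying assignments: (0,0,0), (0,0,1), (0,1,0), (0,1,1), (1,0,0), (1,1,0), (1,1,1)
Count: 7 out of 8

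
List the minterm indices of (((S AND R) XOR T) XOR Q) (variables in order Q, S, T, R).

Σm(2, 3, 5, 6, 8, 9, 12, 15) = (NOT Q AND NOT S AND T AND NOT R) OR (NOT Q AND NOT S AND T AND R) OR (NOT Q AND S AND NOT T AND R) OR (NOT Q AND S AND T AND NOT R) OR (Q AND NOT S AND NOT T AND NOT R) OR (Q AND NOT S AND NOT T AND R) OR (Q AND S AND NOT T AND NOT R) OR (Q AND S AND T AND R)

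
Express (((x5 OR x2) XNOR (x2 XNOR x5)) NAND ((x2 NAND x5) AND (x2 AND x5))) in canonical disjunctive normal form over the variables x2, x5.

(NOT x2 AND NOT x5) OR (NOT x2 AND x5) OR (x2 AND NOT x5) OR (x2 AND x5)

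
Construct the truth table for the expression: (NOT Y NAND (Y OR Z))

Y | Z | Output
--------------
0 | 0 | 1
0 | 1 | 0
1 | 0 | 1
1 | 1 | 1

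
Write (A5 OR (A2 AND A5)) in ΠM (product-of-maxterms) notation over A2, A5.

ΠM(0, 2) = (A2 OR A5) AND (NOT A2 OR A5)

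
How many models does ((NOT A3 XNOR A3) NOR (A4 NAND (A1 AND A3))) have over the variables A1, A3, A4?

Satisfying assignments: (1,1,1)
Count: 1 out of 8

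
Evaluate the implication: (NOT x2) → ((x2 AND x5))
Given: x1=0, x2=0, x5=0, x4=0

Antecedent (NOT x2) = 1; consequent ((x2 AND x5)) = 0.
1 → 0 = 0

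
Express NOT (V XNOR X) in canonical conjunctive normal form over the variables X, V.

(X OR V) AND (NOT X OR NOT V)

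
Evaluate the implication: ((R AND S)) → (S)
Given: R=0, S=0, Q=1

Antecedent ((R AND S)) = 0; consequent (S) = 0.
0 → 0 = 1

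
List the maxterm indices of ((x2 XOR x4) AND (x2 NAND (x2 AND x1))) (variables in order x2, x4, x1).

ΠM(0, 1, 5, 6, 7) = (x2 OR x4 OR x1) AND (x2 OR x4 OR NOT x1) AND (NOT x2 OR x4 OR NOT x1) AND (NOT x2 OR NOT x4 OR x1) AND (NOT x2 OR NOT x4 OR NOT x1)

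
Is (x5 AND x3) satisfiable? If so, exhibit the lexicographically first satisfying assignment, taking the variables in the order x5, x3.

x5=1, x3=1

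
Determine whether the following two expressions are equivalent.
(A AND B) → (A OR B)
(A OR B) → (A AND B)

No, Converse is not equivalent to original (counterexample: B=0, A=1)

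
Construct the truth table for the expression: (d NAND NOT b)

b | d | Output
--------------
0 | 0 | 1
0 | 1 | 0
1 | 0 | 1
1 | 1 | 1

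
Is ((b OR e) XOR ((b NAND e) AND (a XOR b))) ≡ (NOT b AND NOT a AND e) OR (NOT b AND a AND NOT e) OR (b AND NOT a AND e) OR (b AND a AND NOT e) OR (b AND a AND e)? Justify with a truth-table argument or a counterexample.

Yes, they are equivalent — the two output columns agree on all 8 assignments:
b | a | e | Expression 1 | Expression 2
---------------------------------------
0 | 0 | 0 | 0 | 0
0 | 0 | 1 | 1 | 1
0 | 1 | 0 | 1 | 1
0 | 1 | 1 | 0 | 0
1 | 0 | 0 | 0 | 0
1 | 0 | 1 | 1 | 1
1 | 1 | 0 | 1 | 1
1 | 1 | 1 | 1 | 1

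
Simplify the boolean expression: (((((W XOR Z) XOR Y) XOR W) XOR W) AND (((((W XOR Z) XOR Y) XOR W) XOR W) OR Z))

By absorption (E AND (E OR v) = E) then XOR self-cancellation ((E XOR v) XOR v = E):
= ((W XOR Z) XOR Y)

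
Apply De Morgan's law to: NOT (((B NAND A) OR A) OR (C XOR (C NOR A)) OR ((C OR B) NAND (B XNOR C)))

NOT ((B NAND A) OR A) AND NOT (C XOR (C NOR A)) AND NOT ((C OR B) NAND (B XNOR C))
De Morgan's: NOT(OR of terms) = AND of negations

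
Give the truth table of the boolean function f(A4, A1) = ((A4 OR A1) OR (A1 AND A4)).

A4 | A1 | Output
----------------
0 | 0 | 0
0 | 1 | 1
1 | 0 | 1
1 | 1 | 1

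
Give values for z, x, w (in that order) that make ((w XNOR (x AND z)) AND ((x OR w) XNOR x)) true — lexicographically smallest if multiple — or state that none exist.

z=0, x=0, w=0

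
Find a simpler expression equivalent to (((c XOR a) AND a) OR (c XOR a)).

By absorption (E OR (E AND v) = E):
= (c XOR a)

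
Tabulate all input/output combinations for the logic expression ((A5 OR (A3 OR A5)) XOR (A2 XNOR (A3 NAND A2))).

A2 | A3 | A5 | Output
---------------------
0 | 0 | 0 | 0
0 | 0 | 1 | 1
0 | 1 | 0 | 1
0 | 1 | 1 | 1
1 | 0 | 0 | 1
1 | 0 | 1 | 0
1 | 1 | 0 | 1
1 | 1 | 1 | 1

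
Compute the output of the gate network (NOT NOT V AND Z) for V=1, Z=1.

Substituting: (NOT NOT 1 AND 1)
= 1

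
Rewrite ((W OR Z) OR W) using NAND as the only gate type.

((((W NAND W) NAND (Z NAND Z)) NAND ((W NAND W) NAND (Z NAND Z))) NAND (W NAND W))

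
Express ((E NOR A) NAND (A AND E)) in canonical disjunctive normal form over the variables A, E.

(NOT A AND NOT E) OR (NOT A AND E) OR (A AND NOT E) OR (A AND E)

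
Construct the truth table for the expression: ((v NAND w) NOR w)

v | w | Output
--------------
0 | 0 | 0
0 | 1 | 0
1 | 0 | 0
1 | 1 | 0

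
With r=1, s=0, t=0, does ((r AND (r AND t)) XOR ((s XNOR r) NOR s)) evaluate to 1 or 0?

Substituting: ((1 AND (1 AND 0)) XOR ((0 XNOR 1) NOR 0))
= 1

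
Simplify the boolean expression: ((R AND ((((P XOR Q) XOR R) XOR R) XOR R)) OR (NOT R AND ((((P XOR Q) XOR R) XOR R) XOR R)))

By distribution ((E AND v) OR (E AND NOT v) = E) then XOR self-cancellation ((E XOR v) XOR v = E):
= ((P XOR Q) XOR R)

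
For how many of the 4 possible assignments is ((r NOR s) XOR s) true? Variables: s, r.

Satisfying assignments: (0,0), (1,0), (1,1)
Count: 3 out of 4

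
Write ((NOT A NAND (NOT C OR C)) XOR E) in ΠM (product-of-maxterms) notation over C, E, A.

ΠM(0, 3, 4, 7) = (C OR E OR A) AND (C OR NOT E OR NOT A) AND (NOT C OR E OR A) AND (NOT C OR NOT E OR NOT A)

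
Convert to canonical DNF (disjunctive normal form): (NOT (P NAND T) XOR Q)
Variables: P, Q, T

(NOT P AND Q AND NOT T) OR (NOT P AND Q AND T) OR (P AND NOT Q AND T) OR (P AND Q AND NOT T)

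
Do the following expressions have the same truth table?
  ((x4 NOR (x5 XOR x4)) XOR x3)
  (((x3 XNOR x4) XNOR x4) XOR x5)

No. Counterexample: with x3=0, x5=0, x4=0, Expression 1 = 1 but Expression 2 = 0.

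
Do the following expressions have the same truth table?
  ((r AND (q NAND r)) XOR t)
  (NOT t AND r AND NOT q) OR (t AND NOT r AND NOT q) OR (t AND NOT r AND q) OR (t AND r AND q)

Yes, they are equivalent — the two output columns agree on all 8 assignments:
t | r | q | Expression 1 | Expression 2
---------------------------------------
0 | 0 | 0 | 0 | 0
0 | 0 | 1 | 0 | 0
0 | 1 | 0 | 1 | 1
0 | 1 | 1 | 0 | 0
1 | 0 | 0 | 1 | 1
1 | 0 | 1 | 1 | 1
1 | 1 | 0 | 0 | 0
1 | 1 | 1 | 1 | 1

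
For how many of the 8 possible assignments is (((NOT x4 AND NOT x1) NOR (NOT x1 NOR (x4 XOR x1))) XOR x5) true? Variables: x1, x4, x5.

Satisfying assignments: (0,0,1), (0,1,0), (1,0,0), (1,1,1)
Count: 4 out of 8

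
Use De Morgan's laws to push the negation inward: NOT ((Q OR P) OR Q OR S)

NOT (Q OR P) AND NOT Q AND NOT S
De Morgan's: NOT(OR of terms) = AND of negations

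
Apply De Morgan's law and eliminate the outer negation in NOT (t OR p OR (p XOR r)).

NOT t AND NOT p AND NOT (p XOR r)
De Morgan's: NOT(OR of terms) = AND of negations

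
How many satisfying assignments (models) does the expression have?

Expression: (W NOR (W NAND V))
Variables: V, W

No assignment satisfies the expression.
Count: 0 out of 4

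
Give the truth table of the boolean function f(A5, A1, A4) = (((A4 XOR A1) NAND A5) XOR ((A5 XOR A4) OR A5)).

A5 | A1 | A4 | Output
---------------------
0 | 0 | 0 | 1
0 | 0 | 1 | 0
0 | 1 | 0 | 1
0 | 1 | 1 | 0
1 | 0 | 0 | 0
1 | 0 | 1 | 1
1 | 1 | 0 | 1
1 | 1 | 1 | 0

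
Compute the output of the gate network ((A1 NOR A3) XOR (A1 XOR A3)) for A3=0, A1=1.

Substituting: ((1 NOR 0) XOR (1 XOR 0))
= 1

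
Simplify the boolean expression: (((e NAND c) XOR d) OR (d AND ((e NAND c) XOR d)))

By absorption (E OR (E AND v) = E):
= ((e NAND c) XOR d)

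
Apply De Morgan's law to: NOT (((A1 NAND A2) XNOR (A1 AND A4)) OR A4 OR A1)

NOT ((A1 NAND A2) XNOR (A1 AND A4)) AND NOT A4 AND NOT A1
De Morgan's: NOT(OR of terms) = AND of negations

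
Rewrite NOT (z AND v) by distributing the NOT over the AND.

NOT z OR NOT v
De Morgan's: NOT(AND of terms) = OR of negations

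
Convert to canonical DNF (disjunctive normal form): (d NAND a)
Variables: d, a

(NOT d AND NOT a) OR (NOT d AND a) OR (d AND NOT a)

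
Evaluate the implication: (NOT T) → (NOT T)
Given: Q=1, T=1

Antecedent (NOT T) = 0; consequent (NOT T) = 0.
0 → 0 = 1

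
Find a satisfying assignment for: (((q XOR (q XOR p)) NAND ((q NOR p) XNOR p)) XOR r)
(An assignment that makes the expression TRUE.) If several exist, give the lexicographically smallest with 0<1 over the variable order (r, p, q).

r=0, p=0, q=0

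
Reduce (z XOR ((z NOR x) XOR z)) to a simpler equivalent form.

By XOR self-cancellation ((E XOR v) XOR v = E):
= (z NOR x)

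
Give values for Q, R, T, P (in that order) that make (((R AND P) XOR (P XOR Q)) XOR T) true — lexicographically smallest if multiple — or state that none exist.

Q=0, R=0, T=0, P=1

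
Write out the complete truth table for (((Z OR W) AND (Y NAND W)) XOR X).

Y | Z | X | W | Output
----------------------
0 | 0 | 0 | 0 | 0
0 | 0 | 0 | 1 | 1
0 | 0 | 1 | 0 | 1
0 | 0 | 1 | 1 | 0
0 | 1 | 0 | 0 | 1
0 | 1 | 0 | 1 | 1
0 | 1 | 1 | 0 | 0
0 | 1 | 1 | 1 | 0
1 | 0 | 0 | 0 | 0
1 | 0 | 0 | 1 | 0
1 | 0 | 1 | 0 | 1
1 | 0 | 1 | 1 | 1
1 | 1 | 0 | 0 | 1
1 | 1 | 0 | 1 | 0
1 | 1 | 1 | 0 | 0
1 | 1 | 1 | 1 | 1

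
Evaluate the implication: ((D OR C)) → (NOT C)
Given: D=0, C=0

Antecedent ((D OR C)) = 0; consequent (NOT C) = 1.
0 → 1 = 1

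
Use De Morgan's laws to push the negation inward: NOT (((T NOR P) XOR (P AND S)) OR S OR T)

NOT ((T NOR P) XOR (P AND S)) AND NOT S AND NOT T
De Morgan's: NOT(OR of terms) = AND of negations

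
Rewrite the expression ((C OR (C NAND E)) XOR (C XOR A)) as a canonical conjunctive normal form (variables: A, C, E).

(A OR NOT C OR E) AND (A OR NOT C OR NOT E) AND (NOT A OR C OR E) AND (NOT A OR C OR NOT E)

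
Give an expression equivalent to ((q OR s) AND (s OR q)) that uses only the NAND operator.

((((q NAND q) NAND (s NAND s)) NAND ((s NAND s) NAND (q NAND q))) NAND (((q NAND q) NAND (s NAND s)) NAND ((s NAND s) NAND (q NAND q))))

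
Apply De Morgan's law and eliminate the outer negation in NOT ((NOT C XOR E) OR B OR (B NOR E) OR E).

NOT (NOT C XOR E) AND NOT B AND NOT (B NOR E) AND NOT E
De Morgan's: NOT(OR of terms) = AND of negations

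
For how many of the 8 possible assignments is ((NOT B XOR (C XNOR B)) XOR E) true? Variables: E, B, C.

Satisfying assignments: (0,0,1), (0,1,1), (1,0,0), (1,1,0)
Count: 4 out of 8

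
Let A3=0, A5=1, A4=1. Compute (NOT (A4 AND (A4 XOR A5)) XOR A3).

Substituting: (NOT (1 AND (1 XOR 1)) XOR 0)
= 1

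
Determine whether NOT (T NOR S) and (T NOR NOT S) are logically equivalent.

No. Counterexample: with S=0, T=1, Expression 1 = 1 but Expression 2 = 0.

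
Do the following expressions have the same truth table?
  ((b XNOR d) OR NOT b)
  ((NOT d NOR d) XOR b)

No. Counterexample: with b=0, d=0, Expression 1 = 1 but Expression 2 = 0.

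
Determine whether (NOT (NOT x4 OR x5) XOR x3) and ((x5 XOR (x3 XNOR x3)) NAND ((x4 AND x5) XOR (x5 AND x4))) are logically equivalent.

No. Counterexample: with x3=0, x5=0, x4=0, Expression 1 = 0 but Expression 2 = 1.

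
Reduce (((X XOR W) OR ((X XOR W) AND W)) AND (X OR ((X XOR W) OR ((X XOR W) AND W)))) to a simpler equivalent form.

By absorption (E AND (E OR v) = E) then absorption (E OR (E AND v) = E):
= (X XOR W)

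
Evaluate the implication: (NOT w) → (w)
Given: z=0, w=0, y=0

Antecedent (NOT w) = 1; consequent (w) = 0.
1 → 0 = 0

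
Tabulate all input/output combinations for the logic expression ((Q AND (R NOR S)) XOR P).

P | Q | R | S | Output
----------------------
0 | 0 | 0 | 0 | 0
0 | 0 | 0 | 1 | 0
0 | 0 | 1 | 0 | 0
0 | 0 | 1 | 1 | 0
0 | 1 | 0 | 0 | 1
0 | 1 | 0 | 1 | 0
0 | 1 | 1 | 0 | 0
0 | 1 | 1 | 1 | 0
1 | 0 | 0 | 0 | 1
1 | 0 | 0 | 1 | 1
1 | 0 | 1 | 0 | 1
1 | 0 | 1 | 1 | 1
1 | 1 | 0 | 0 | 0
1 | 1 | 0 | 1 | 1
1 | 1 | 1 | 0 | 1
1 | 1 | 1 | 1 | 1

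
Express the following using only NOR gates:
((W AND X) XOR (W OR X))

((((((W NOR W) NOR (X NOR X)) NOR ((W NOR X) NOR (W NOR X))) NOR (((W NOR W) NOR (X NOR X)) NOR ((W NOR X) NOR (W NOR X)))) NOR ((((W NOR W) NOR (X NOR X)) NOR ((W NOR X) NOR (W NOR X))) NOR (((W NOR W) NOR (X NOR X)) NOR ((W NOR X) NOR (W NOR X))))) NOR ((((((W NOR W) NOR (X NOR X)) NOR ((W NOR W) NOR (X NOR X))) NOR (((W NOR X) NOR (W NOR X)) NOR ((W NOR X) NOR (W NOR X)))) NOR ((((W NOR W) NOR (X NOR X)) NOR ((W NOR W) NOR (X NOR X))) NOR (((W NOR X) NOR (W NOR X)) NOR ((W NOR X) NOR (W NOR X))))) NOR (((((W NOR W) NOR (X NOR X)) NOR ((W NOR W) NOR (X NOR X))) NOR (((W NOR X) NOR (W NOR X)) NOR ((W NOR X) NOR (W NOR X)))) NOR ((((W NOR W) NOR (X NOR X)) NOR ((W NOR W) NOR (X NOR X))) NOR (((W NOR X) NOR (W NOR X)) NOR ((W NOR X) NOR (W NOR X)))))))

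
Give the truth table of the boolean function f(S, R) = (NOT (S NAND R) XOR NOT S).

S | R | Output
--------------
0 | 0 | 1
0 | 1 | 1
1 | 0 | 0
1 | 1 | 1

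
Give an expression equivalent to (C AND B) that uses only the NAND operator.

((C NAND B) NAND (C NAND B))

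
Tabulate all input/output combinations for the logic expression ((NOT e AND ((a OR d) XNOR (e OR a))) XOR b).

b | d | a | e | Output
----------------------
0 | 0 | 0 | 0 | 1
0 | 0 | 0 | 1 | 0
0 | 0 | 1 | 0 | 1
0 | 0 | 1 | 1 | 0
0 | 1 | 0 | 0 | 0
0 | 1 | 0 | 1 | 0
0 | 1 | 1 | 0 | 1
0 | 1 | 1 | 1 | 0
1 | 0 | 0 | 0 | 0
1 | 0 | 0 | 1 | 1
1 | 0 | 1 | 0 | 0
1 | 0 | 1 | 1 | 1
1 | 1 | 0 | 0 | 1
1 | 1 | 0 | 1 | 1
1 | 1 | 1 | 0 | 0
1 | 1 | 1 | 1 | 1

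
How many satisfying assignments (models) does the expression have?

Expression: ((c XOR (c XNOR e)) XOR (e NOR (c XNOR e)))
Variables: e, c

Satisfying assignments: (0,0)
Count: 1 out of 4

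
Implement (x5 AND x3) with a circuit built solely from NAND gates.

((x5 NAND x3) NAND (x5 NAND x3))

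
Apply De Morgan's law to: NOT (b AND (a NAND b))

NOT b OR NOT (a NAND b)
De Morgan's: NOT(AND of terms) = OR of negations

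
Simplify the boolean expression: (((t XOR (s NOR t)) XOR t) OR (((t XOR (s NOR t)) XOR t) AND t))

By absorption (E OR (E AND v) = E) then XOR self-cancellation ((E XOR v) XOR v = E):
= (s NOR t)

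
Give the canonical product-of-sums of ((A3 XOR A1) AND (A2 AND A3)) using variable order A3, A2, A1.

ΠM(0, 1, 2, 3, 4, 5, 7) = (A3 OR A2 OR A1) AND (A3 OR A2 OR NOT A1) AND (A3 OR NOT A2 OR A1) AND (A3 OR NOT A2 OR NOT A1) AND (NOT A3 OR A2 OR A1) AND (NOT A3 OR A2 OR NOT A1) AND (NOT A3 OR NOT A2 OR NOT A1)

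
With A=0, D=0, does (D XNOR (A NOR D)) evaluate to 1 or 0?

Substituting: (0 XNOR (0 NOR 0))
= 0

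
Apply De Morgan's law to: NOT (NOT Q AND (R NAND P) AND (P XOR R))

Q OR NOT (R NAND P) OR NOT (P XOR R)
De Morgan's: NOT(AND of terms) = OR of negations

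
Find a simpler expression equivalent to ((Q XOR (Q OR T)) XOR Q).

By XOR self-cancellation ((E XOR v) XOR v = E):
= (Q OR T)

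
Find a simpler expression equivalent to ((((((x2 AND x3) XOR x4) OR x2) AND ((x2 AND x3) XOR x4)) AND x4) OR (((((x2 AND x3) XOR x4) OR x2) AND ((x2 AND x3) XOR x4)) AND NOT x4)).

By distribution ((E AND v) OR (E AND NOT v) = E) then absorption (E AND (E OR v) = E):
= ((x2 AND x3) XOR x4)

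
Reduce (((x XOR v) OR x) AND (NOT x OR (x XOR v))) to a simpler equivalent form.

By distribution ((E OR v) AND (E OR NOT v) = E):
= (x XOR v)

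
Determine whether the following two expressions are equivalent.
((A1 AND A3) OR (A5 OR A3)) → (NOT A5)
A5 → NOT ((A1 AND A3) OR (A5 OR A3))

Yes, Contrapositive is always equivalent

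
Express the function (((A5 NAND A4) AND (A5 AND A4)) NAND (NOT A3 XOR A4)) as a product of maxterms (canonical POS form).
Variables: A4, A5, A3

ΠM() = TRUE (no maxterms)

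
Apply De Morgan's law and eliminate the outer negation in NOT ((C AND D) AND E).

NOT (C AND D) OR NOT E
De Morgan's: NOT(AND of terms) = OR of negations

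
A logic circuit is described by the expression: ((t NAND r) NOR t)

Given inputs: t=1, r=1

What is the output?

Substituting: ((1 NAND 1) NOR 1)
= 0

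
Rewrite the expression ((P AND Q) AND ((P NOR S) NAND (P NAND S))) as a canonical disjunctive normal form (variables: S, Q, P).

(NOT S AND Q AND P) OR (S AND Q AND P)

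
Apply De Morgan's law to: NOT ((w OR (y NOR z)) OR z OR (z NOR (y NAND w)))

NOT (w OR (y NOR z)) AND NOT z AND NOT (z NOR (y NAND w))
De Morgan's: NOT(OR of terms) = AND of negations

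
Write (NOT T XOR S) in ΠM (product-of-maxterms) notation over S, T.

ΠM(1, 2) = (S OR NOT T) AND (NOT S OR T)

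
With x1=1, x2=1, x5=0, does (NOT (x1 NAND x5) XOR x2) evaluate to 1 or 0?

Substituting: (NOT (1 NAND 0) XOR 1)
= 1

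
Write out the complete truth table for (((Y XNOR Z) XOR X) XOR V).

X | Y | V | Z | Output
----------------------
0 | 0 | 0 | 0 | 1
0 | 0 | 0 | 1 | 0
0 | 0 | 1 | 0 | 0
0 | 0 | 1 | 1 | 1
0 | 1 | 0 | 0 | 0
0 | 1 | 0 | 1 | 1
0 | 1 | 1 | 0 | 1
0 | 1 | 1 | 1 | 0
1 | 0 | 0 | 0 | 0
1 | 0 | 0 | 1 | 1
1 | 0 | 1 | 0 | 1
1 | 0 | 1 | 1 | 0
1 | 1 | 0 | 0 | 1
1 | 1 | 0 | 1 | 0
1 | 1 | 1 | 0 | 0
1 | 1 | 1 | 1 | 1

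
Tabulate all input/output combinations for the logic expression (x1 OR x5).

x5 | x1 | Output
----------------
0 | 0 | 0
0 | 1 | 1
1 | 0 | 1
1 | 1 | 1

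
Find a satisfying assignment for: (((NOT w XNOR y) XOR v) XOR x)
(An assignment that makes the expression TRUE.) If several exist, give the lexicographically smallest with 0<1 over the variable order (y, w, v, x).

y=0, w=0, v=0, x=1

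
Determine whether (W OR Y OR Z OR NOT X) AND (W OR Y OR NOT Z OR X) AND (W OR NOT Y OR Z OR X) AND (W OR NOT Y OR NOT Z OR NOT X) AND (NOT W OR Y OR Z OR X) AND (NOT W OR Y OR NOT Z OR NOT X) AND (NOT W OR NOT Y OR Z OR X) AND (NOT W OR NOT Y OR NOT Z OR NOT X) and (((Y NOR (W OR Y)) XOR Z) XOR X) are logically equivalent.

Yes, they are equivalent — the two output columns agree on all 16 assignments:
W | Y | Z | X | Expression 1 | Expression 2
-------------------------------------------
0 | 0 | 0 | 0 | 1 | 1
0 | 0 | 0 | 1 | 0 | 0
0 | 0 | 1 | 0 | 0 | 0
0 | 0 | 1 | 1 | 1 | 1
0 | 1 | 0 | 0 | 0 | 0
0 | 1 | 0 | 1 | 1 | 1
0 | 1 | 1 | 0 | 1 | 1
0 | 1 | 1 | 1 | 0 | 0
1 | 0 | 0 | 0 | 0 | 0
1 | 0 | 0 | 1 | 1 | 1
1 | 0 | 1 | 0 | 1 | 1
1 | 0 | 1 | 1 | 0 | 0
1 | 1 | 0 | 0 | 0 | 0
1 | 1 | 0 | 1 | 1 | 1
1 | 1 | 1 | 0 | 1 | 1
1 | 1 | 1 | 1 | 0 | 0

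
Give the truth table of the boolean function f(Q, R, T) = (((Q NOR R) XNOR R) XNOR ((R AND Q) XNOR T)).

Q | R | T | Output
------------------
0 | 0 | 0 | 0
0 | 0 | 1 | 1
0 | 1 | 0 | 0
0 | 1 | 1 | 1
1 | 0 | 0 | 1
1 | 0 | 1 | 0
1 | 1 | 0 | 1
1 | 1 | 1 | 0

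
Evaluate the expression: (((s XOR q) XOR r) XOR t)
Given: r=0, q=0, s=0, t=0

Substituting: (((0 XOR 0) XOR 0) XOR 0)
= 0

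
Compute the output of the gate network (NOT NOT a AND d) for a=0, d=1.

Substituting: (NOT NOT 0 AND 1)
= 0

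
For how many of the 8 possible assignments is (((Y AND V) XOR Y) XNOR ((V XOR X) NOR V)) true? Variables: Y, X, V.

Satisfying assignments: (0,0,1), (0,1,0), (0,1,1), (1,0,0), (1,0,1), (1,1,1)
Count: 6 out of 8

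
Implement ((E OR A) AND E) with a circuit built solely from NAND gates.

((((E NAND E) NAND (A NAND A)) NAND E) NAND (((E NAND E) NAND (A NAND A)) NAND E))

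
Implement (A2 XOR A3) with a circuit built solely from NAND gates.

((A2 NAND (A2 NAND A3)) NAND (A3 NAND (A2 NAND A3)))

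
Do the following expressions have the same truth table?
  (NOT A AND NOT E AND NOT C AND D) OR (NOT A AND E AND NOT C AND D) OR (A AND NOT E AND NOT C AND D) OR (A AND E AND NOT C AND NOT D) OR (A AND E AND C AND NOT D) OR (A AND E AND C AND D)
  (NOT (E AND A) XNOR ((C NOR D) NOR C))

Yes, they are equivalent — the two output columns agree on all 16 assignments:
A | E | C | D | Expression 1 | Expression 2
-------------------------------------------
0 | 0 | 0 | 0 | 0 | 0
0 | 0 | 0 | 1 | 1 | 1
0 | 0 | 1 | 0 | 0 | 0
0 | 0 | 1 | 1 | 0 | 0
0 | 1 | 0 | 0 | 0 | 0
0 | 1 | 0 | 1 | 1 | 1
0 | 1 | 1 | 0 | 0 | 0
0 | 1 | 1 | 1 | 0 | 0
1 | 0 | 0 | 0 | 0 | 0
1 | 0 | 0 | 1 | 1 | 1
1 | 0 | 1 | 0 | 0 | 0
1 | 0 | 1 | 1 | 0 | 0
1 | 1 | 0 | 0 | 1 | 1
1 | 1 | 0 | 1 | 0 | 0
1 | 1 | 1 | 0 | 1 | 1
1 | 1 | 1 | 1 | 1 | 1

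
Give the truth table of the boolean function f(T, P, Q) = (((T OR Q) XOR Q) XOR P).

T | P | Q | Output
------------------
0 | 0 | 0 | 0
0 | 0 | 1 | 0
0 | 1 | 0 | 1
0 | 1 | 1 | 1
1 | 0 | 0 | 1
1 | 0 | 1 | 0
1 | 1 | 0 | 0
1 | 1 | 1 | 1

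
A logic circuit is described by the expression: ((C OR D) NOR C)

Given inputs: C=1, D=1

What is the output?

Substituting: ((1 OR 1) NOR 1)
= 0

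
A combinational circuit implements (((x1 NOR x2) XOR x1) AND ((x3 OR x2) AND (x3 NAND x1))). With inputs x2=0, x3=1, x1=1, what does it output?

Substituting: (((1 NOR 0) XOR 1) AND ((1 OR 0) AND (1 NAND 1)))
= 0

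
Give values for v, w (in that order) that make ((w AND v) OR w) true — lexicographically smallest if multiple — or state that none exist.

v=0, w=1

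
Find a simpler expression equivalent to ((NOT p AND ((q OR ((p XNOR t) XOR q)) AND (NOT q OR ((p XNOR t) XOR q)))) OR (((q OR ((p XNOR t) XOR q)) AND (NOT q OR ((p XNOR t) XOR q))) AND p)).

By distribution ((E AND v) OR (E AND NOT v) = E) then distribution ((E OR v) AND (E OR NOT v) = E):
= ((p XNOR t) XOR q)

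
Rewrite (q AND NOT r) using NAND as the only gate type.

((q NAND (r NAND r)) NAND (q NAND (r NAND r)))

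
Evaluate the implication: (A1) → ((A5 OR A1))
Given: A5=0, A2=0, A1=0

Antecedent (A1) = 0; consequent ((A5 OR A1)) = 0.
0 → 0 = 1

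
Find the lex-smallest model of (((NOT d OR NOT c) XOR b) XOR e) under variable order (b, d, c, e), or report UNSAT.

b=0, d=0, c=0, e=0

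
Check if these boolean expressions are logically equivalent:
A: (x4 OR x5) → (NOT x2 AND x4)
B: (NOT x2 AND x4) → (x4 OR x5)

No, Converse is not equivalent to original (counterexample: x5=0, x2=1, x4=1)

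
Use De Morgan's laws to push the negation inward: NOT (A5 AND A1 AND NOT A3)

NOT A5 OR NOT A1 OR A3
De Morgan's: NOT(AND of terms) = OR of negations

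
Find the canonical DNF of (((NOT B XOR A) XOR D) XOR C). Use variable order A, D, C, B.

(NOT A AND NOT D AND NOT C AND NOT B) OR (NOT A AND NOT D AND C AND B) OR (NOT A AND D AND NOT C AND B) OR (NOT A AND D AND C AND NOT B) OR (A AND NOT D AND NOT C AND B) OR (A AND NOT D AND C AND NOT B) OR (A AND D AND NOT C AND NOT B) OR (A AND D AND C AND B)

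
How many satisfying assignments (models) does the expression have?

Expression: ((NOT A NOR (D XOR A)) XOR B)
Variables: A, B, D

Satisfying assignments: (0,1,0), (0,1,1), (1,0,1), (1,1,0)
Count: 4 out of 8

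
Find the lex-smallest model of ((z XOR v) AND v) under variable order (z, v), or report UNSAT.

z=0, v=1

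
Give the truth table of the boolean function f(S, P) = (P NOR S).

S | P | Output
--------------
0 | 0 | 1
0 | 1 | 0
1 | 0 | 0
1 | 1 | 0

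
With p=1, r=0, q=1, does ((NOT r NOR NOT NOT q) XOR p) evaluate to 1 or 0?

Substituting: ((NOT 0 NOR NOT NOT 1) XOR 1)
= 1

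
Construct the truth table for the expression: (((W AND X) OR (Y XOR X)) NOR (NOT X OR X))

X | Y | W | Output
------------------
0 | 0 | 0 | 0
0 | 0 | 1 | 0
0 | 1 | 0 | 0
0 | 1 | 1 | 0
1 | 0 | 0 | 0
1 | 0 | 1 | 0
1 | 1 | 0 | 0
1 | 1 | 1 | 0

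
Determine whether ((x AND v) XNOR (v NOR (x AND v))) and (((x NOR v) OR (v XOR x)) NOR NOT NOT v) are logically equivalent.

No. Counterexample: with x=0, v=1, Expression 1 = 1 but Expression 2 = 0.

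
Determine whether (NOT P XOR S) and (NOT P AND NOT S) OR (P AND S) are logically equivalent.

Yes, they are equivalent — the two output columns agree on all 4 assignments:
P | S | Expression 1 | Expression 2
-----------------------------------
0 | 0 | 1 | 1
0 | 1 | 0 | 0
1 | 0 | 0 | 0
1 | 1 | 1 | 1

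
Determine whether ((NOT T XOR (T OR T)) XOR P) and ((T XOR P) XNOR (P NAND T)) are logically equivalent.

No. Counterexample: with P=0, T=0, Expression 1 = 1 but Expression 2 = 0.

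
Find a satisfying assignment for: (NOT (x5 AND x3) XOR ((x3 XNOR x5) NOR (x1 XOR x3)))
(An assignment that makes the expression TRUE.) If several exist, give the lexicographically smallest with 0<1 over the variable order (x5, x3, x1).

x5=0, x3=0, x1=0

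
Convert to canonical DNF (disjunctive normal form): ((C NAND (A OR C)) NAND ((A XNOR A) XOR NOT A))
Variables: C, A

(NOT C AND NOT A) OR (C AND NOT A) OR (C AND A)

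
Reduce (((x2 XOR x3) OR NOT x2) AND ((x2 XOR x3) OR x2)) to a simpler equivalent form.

By distribution ((E OR v) AND (E OR NOT v) = E):
= (x2 XOR x3)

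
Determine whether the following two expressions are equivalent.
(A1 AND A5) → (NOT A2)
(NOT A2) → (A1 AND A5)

No, Converse is not equivalent to original (counterexample: A2=0, A1=0, A5=0)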